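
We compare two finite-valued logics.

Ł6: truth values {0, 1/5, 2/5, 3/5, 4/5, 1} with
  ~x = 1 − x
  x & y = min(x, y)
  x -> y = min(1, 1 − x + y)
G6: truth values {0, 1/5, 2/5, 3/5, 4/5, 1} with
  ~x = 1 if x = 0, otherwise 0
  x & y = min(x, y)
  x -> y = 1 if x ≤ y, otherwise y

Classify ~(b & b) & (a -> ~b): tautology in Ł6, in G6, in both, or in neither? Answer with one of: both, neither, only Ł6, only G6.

In Ł6: at a = 0, b = 1/5 the value is 4/5 — not a tautology.
In G6: at a = 0, b = 1/5 the value is 0 — not a tautology.

neither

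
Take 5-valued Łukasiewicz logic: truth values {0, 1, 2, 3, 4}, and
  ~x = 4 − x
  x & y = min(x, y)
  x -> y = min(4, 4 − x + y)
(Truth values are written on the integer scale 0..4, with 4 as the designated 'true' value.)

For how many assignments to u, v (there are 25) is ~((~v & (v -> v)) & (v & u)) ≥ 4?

13

value 4: 13 assignments (counts)
value 3: 9 assignments
value 2: 3 assignments
So 13 of the 25 assignments meet the threshold.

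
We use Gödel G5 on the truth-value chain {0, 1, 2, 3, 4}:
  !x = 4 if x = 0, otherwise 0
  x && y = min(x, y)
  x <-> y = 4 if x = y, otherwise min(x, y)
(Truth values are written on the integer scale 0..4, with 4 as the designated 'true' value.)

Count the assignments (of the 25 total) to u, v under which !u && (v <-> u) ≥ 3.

value 4: 1 assignment (counts)
value 0: 24 assignments
So 1 of the 25 assignments meets the threshold.

1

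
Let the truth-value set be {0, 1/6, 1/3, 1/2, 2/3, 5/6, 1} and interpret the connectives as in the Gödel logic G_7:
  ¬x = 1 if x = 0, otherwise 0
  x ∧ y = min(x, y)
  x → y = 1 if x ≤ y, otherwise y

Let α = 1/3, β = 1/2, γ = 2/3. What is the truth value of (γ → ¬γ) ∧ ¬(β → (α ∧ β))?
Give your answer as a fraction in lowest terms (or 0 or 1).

0

¬γ = ¬2/3 = 0
γ → ¬γ = 2/3 → 0 = 0
α ∧ β = 1/3 ∧ 1/2 = 1/3
β → (α ∧ β) = 1/2 → 1/3 = 1/3
¬(β → (α ∧ β)) = ¬1/3 = 0
(γ → ¬γ) ∧ ¬(β → (α ∧ β)) = 0 ∧ 0 = 0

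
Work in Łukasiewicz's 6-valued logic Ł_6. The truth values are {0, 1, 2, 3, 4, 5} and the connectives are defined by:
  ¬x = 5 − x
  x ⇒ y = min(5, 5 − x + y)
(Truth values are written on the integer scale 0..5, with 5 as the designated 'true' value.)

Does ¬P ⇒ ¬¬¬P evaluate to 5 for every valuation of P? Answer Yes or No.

P = 0 ↦ 5
P = 1 ↦ 5
P = 2 ↦ 5
P = 3 ↦ 5
P = 4 ↦ 5
P = 5 ↦ 5
Every assignment gives a value ≥ 5.

Yes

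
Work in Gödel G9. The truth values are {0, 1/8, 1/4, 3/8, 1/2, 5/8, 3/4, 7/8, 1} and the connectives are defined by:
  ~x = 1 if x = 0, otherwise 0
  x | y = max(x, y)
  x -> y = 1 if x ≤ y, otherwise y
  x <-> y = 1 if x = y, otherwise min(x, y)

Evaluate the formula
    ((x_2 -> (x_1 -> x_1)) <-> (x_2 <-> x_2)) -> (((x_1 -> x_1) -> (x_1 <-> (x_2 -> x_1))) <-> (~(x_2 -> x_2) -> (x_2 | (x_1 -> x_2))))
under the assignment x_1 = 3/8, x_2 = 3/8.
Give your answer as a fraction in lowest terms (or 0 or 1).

x_1 -> x_1 = 3/8 -> 3/8 = 1
x_2 -> (x_1 -> x_1) = 3/8 -> 1 = 1
x_2 <-> x_2 = 3/8 <-> 3/8 = 1
(x_2 -> (x_1 -> x_1)) <-> (x_2 <-> x_2) = 1 <-> 1 = 1
x_1 -> x_1 = 3/8 -> 3/8 = 1
x_2 -> x_1 = 3/8 -> 3/8 = 1
x_1 <-> (x_2 -> x_1) = 3/8 <-> 1 = 3/8
(x_1 -> x_1) -> (x_1 <-> (x_2 -> x_1)) = 1 -> 3/8 = 3/8
x_2 -> x_2 = 3/8 -> 3/8 = 1
~(x_2 -> x_2) = ~1 = 0
x_1 -> x_2 = 3/8 -> 3/8 = 1
x_2 | (x_1 -> x_2) = 3/8 | 1 = 1
~(x_2 -> x_2) -> (x_2 | (x_1 -> x_2)) = 0 -> 1 = 1
((x_1 -> x_1) -> (x_1 <-> (x_2 -> x_1))) <-> (~(x_2 -> x_2) -> (x_2 | (x_1 -> x_2))) = 3/8 <-> 1 = 3/8
((x_2 -> (x_1 -> x_1)) <-> (x_2 <-> x_2)) -> (((x_1 -> x_1) -> (x_1 <-> (x_2 -> x_1))) <-> (~(x_2 -> x_2) -> (x_2 | (x_1 -> x_2)))) = 1 -> 3/8 = 3/8

3/8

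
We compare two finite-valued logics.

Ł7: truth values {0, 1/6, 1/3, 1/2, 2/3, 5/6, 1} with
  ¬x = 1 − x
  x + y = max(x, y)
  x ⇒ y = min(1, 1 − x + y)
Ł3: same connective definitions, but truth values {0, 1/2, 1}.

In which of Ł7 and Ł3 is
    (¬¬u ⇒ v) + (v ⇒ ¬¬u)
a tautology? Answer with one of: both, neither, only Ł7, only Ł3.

both

In Ł7: every assignment gives 1 — tautology.
In Ł3: every assignment gives 1 — tautology.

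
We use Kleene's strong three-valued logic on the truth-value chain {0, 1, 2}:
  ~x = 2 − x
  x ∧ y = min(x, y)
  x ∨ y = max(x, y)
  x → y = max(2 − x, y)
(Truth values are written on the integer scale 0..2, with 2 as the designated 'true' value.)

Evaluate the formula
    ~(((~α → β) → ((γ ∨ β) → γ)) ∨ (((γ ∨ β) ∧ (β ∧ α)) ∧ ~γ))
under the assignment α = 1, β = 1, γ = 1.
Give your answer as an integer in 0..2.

1

~α = ~1 = 1
~α → β = 1 → 1 = 1
γ ∨ β = 1 ∨ 1 = 1
(γ ∨ β) → γ = 1 → 1 = 1
(~α → β) → ((γ ∨ β) → γ) = 1 → 1 = 1
γ ∨ β = 1 ∨ 1 = 1
β ∧ α = 1 ∧ 1 = 1
(γ ∨ β) ∧ (β ∧ α) = 1 ∧ 1 = 1
~γ = ~1 = 1
((γ ∨ β) ∧ (β ∧ α)) ∧ ~γ = 1 ∧ 1 = 1
((~α → β) → ((γ ∨ β) → γ)) ∨ (((γ ∨ β) ∧ (β ∧ α)) ∧ ~γ) = 1 ∨ 1 = 1
~(((~α → β) → ((γ ∨ β) → γ)) ∨ (((γ ∨ β) ∧ (β ∧ α)) ∧ ~γ)) = ~1 = 1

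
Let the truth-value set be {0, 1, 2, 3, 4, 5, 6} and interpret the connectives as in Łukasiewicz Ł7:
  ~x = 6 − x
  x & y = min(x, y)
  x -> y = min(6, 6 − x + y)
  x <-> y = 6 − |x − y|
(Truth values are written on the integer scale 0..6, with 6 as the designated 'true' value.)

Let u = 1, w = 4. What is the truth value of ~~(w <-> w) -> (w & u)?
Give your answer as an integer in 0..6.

1

w <-> w = 4 <-> 4 = 6
~(w <-> w) = ~6 = 0
~~(w <-> w) = ~0 = 6
w & u = 4 & 1 = 1
~~(w <-> w) -> (w & u) = 6 -> 1 = 1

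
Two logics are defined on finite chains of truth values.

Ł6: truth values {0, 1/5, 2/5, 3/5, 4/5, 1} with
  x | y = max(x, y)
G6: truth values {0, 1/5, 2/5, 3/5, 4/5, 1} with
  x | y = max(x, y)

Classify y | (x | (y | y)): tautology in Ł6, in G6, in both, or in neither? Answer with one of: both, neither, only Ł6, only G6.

In Ł6: at x = 0, y = 0 the value is 0 — not a tautology.
In G6: at x = 0, y = 0 the value is 0 — not a tautology.

neither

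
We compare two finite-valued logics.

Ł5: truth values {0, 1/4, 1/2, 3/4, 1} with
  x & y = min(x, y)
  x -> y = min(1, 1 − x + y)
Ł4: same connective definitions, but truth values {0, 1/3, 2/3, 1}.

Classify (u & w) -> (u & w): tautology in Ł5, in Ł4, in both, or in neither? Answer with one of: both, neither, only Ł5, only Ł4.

In Ł5: every assignment gives 1 — tautology.
In Ł4: every assignment gives 1 — tautology.

both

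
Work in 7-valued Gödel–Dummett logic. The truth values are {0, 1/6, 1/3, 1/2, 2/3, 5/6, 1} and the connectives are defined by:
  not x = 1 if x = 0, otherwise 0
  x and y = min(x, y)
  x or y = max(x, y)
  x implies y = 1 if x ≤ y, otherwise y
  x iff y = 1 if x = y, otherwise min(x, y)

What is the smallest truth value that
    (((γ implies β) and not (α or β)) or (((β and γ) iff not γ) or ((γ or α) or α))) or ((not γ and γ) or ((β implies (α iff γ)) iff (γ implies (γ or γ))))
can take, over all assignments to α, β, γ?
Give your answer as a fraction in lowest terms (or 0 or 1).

Take α = 0, β = 1/6, γ = 1/6:
γ implies β = 1/6 implies 1/6 = 1
α or β = 0 or 1/6 = 1/6
not (α or β) = not 1/6 = 0
(γ implies β) and not (α or β) = 1 and 0 = 0
β and γ = 1/6 and 1/6 = 1/6
not γ = not 1/6 = 0
(β and γ) iff not γ = 1/6 iff 0 = 0
γ or α = 1/6 or 0 = 1/6
(γ or α) or α = 1/6 or 0 = 1/6
((β and γ) iff not γ) or ((γ or α) or α) = 0 or 1/6 = 1/6
((γ implies β) and not (α or β)) or (((β and γ) iff not γ) or ((γ or α) or α)) = 0 or 1/6 = 1/6
not γ = not 1/6 = 0
not γ and γ = 0 and 1/6 = 0
α iff γ = 0 iff 1/6 = 0
β implies (α iff γ) = 1/6 implies 0 = 0
γ or γ = 1/6 or 1/6 = 1/6
γ implies (γ or γ) = 1/6 implies 1/6 = 1
(β implies (α iff γ)) iff (γ implies (γ or γ)) = 0 iff 1 = 0
(not γ and γ) or ((β implies (α iff γ)) iff (γ implies (γ or γ))) = 0 or 0 = 0
(((γ implies β) and not (α or β)) or (((β and γ) iff not γ) or ((γ or α) or α))) or ((not γ and γ) or ((β implies (α iff γ)) iff (γ implies (γ or γ)))) = 1/6 or 0 = 1/6
No assignment yields a value below 1/6, so this is the minimum.

1/6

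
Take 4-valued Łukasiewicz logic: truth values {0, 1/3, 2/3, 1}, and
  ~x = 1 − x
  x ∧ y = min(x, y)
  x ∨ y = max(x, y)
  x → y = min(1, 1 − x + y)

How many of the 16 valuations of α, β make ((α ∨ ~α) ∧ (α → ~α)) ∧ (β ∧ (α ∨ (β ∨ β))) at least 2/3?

α = 0, β = 0 ↦ 0  <
α = 0, β = 1/3 ↦ 1/3  <
α = 0, β = 2/3 ↦ 2/3  ≥
α = 0, β = 1 ↦ 1  ≥
α = 1/3, β = 0 ↦ 0  <
α = 1/3, β = 1/3 ↦ 1/3  <
α = 1/3, β = 2/3 ↦ 2/3  ≥
α = 1/3, β = 1 ↦ 2/3  ≥
α = 2/3, β = 0 ↦ 0  <
α = 2/3, β = 1/3 ↦ 1/3  <
α = 2/3, β = 2/3 ↦ 2/3  ≥
α = 2/3, β = 1 ↦ 2/3  ≥
α = 1, β = 0 ↦ 0  <
α = 1, β = 1/3 ↦ 0  <
α = 1, β = 2/3 ↦ 0  <
α = 1, β = 1 ↦ 0  <
So 6 of the 16 assignments meet the threshold.

6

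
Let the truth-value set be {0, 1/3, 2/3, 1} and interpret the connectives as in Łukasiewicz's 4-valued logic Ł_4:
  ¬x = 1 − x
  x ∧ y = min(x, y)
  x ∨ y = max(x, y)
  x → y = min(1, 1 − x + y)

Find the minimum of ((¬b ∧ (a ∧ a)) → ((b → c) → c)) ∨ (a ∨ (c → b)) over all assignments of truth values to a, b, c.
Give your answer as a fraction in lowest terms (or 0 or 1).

2/3

Take a = 2/3, b = 0, c = 1/3:
¬b = ¬0 = 1
a ∧ a = 2/3 ∧ 2/3 = 2/3
¬b ∧ (a ∧ a) = 1 ∧ 2/3 = 2/3
b → c = 0 → 1/3 = 1
(b → c) → c = 1 → 1/3 = 1/3
(¬b ∧ (a ∧ a)) → ((b → c) → c) = 2/3 → 1/3 = 2/3
c → b = 1/3 → 0 = 2/3
a ∨ (c → b) = 2/3 ∨ 2/3 = 2/3
((¬b ∧ (a ∧ a)) → ((b → c) → c)) ∨ (a ∨ (c → b)) = 2/3 ∨ 2/3 = 2/3
No assignment yields a value below 2/3, so this is the minimum.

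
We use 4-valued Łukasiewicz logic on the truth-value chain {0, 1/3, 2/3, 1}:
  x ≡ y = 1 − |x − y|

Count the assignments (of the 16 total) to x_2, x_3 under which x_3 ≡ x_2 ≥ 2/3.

10

x_2 = 0, x_3 = 0 ↦ 1  ≥
x_2 = 0, x_3 = 1/3 ↦ 2/3  ≥
x_2 = 0, x_3 = 2/3 ↦ 1/3  <
x_2 = 0, x_3 = 1 ↦ 0  <
x_2 = 1/3, x_3 = 0 ↦ 2/3  ≥
x_2 = 1/3, x_3 = 1/3 ↦ 1  ≥
x_2 = 1/3, x_3 = 2/3 ↦ 2/3  ≥
x_2 = 1/3, x_3 = 1 ↦ 1/3  <
x_2 = 2/3, x_3 = 0 ↦ 1/3  <
x_2 = 2/3, x_3 = 1/3 ↦ 2/3  ≥
x_2 = 2/3, x_3 = 2/3 ↦ 1  ≥
x_2 = 2/3, x_3 = 1 ↦ 2/3  ≥
x_2 = 1, x_3 = 0 ↦ 0  <
x_2 = 1, x_3 = 1/3 ↦ 1/3  <
x_2 = 1, x_3 = 2/3 ↦ 2/3  ≥
x_2 = 1, x_3 = 1 ↦ 1  ≥
So 10 of the 16 assignments meet the threshold.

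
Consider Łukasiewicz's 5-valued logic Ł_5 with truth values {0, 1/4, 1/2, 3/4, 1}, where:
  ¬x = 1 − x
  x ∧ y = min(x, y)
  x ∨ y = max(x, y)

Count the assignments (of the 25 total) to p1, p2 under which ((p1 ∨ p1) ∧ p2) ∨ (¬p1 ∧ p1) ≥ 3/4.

4

value 1: 1 assignment (counts)
value 3/4: 3 assignments (counts)
value 1/2: 7 assignments
value 1/4: 8 assignments
value 0: 6 assignments
So 4 of the 25 assignments meet the threshold.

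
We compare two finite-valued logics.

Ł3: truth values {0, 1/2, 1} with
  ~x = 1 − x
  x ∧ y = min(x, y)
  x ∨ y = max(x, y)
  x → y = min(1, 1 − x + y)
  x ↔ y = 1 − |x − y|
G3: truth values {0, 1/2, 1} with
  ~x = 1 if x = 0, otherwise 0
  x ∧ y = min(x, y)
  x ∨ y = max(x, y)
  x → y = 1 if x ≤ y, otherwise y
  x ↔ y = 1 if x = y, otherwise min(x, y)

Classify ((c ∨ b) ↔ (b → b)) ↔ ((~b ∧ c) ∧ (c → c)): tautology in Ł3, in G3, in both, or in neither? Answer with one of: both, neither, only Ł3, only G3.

In Ł3: at b = 1/2, c = 0 the value is 1/2 — not a tautology.
In G3: at b = 1/2, c = 0 the value is 0 — not a tautology.

neither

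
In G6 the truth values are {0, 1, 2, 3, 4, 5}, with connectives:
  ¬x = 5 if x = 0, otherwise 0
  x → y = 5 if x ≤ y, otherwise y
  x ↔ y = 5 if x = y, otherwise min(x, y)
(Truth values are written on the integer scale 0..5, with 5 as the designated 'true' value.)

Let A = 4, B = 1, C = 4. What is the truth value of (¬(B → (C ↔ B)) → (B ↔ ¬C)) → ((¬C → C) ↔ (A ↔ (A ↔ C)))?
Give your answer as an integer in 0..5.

4

C ↔ B = 4 ↔ 1 = 1
B → (C ↔ B) = 1 → 1 = 5
¬(B → (C ↔ B)) = ¬5 = 0
¬C = ¬4 = 0
B ↔ ¬C = 1 ↔ 0 = 0
¬(B → (C ↔ B)) → (B ↔ ¬C) = 0 → 0 = 5
¬C = ¬4 = 0
¬C → C = 0 → 4 = 5
A ↔ C = 4 ↔ 4 = 5
A ↔ (A ↔ C) = 4 ↔ 5 = 4
(¬C → C) ↔ (A ↔ (A ↔ C)) = 5 ↔ 4 = 4
(¬(B → (C ↔ B)) → (B ↔ ¬C)) → ((¬C → C) ↔ (A ↔ (A ↔ C))) = 5 → 4 = 4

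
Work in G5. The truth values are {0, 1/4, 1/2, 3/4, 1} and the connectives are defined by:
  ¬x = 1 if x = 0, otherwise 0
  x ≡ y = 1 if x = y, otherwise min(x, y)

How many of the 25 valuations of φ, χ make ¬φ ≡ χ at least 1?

5

value 1: 5 assignments (counts)
value 3/4: 1 assignment
value 1/2: 1 assignment
value 1/4: 1 assignment
value 0: 17 assignments
So 5 of the 25 assignments meet the threshold.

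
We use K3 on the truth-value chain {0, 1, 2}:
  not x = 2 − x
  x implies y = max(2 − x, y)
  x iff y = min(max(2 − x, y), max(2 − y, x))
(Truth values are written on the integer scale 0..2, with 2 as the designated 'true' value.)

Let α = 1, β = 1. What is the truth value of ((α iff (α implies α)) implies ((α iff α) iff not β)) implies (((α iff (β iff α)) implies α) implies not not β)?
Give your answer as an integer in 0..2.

1

α implies α = 1 implies 1 = 1
α iff (α implies α) = 1 iff 1 = 1
α iff α = 1 iff 1 = 1
not β = not 1 = 1
(α iff α) iff not β = 1 iff 1 = 1
(α iff (α implies α)) implies ((α iff α) iff not β) = 1 implies 1 = 1
β iff α = 1 iff 1 = 1
α iff (β iff α) = 1 iff 1 = 1
(α iff (β iff α)) implies α = 1 implies 1 = 1
not β = not 1 = 1
not not β = not 1 = 1
((α iff (β iff α)) implies α) implies not not β = 1 implies 1 = 1
((α iff (α implies α)) implies ((α iff α) iff not β)) implies (((α iff (β iff α)) implies α) implies not not β) = 1 implies 1 = 1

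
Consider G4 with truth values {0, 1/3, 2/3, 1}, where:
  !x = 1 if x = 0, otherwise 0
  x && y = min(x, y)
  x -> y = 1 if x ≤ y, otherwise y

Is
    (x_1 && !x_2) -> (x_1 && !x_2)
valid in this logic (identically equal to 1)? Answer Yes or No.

x_1 = 0, x_2 = 0 ↦ 1
x_1 = 0, x_2 = 1/3 ↦ 1
x_1 = 0, x_2 = 2/3 ↦ 1
x_1 = 0, x_2 = 1 ↦ 1
x_1 = 1/3, x_2 = 0 ↦ 1
x_1 = 1/3, x_2 = 1/3 ↦ 1
x_1 = 1/3, x_2 = 2/3 ↦ 1
x_1 = 1/3, x_2 = 1 ↦ 1
x_1 = 2/3, x_2 = 0 ↦ 1
x_1 = 2/3, x_2 = 1/3 ↦ 1
x_1 = 2/3, x_2 = 2/3 ↦ 1
x_1 = 2/3, x_2 = 1 ↦ 1
x_1 = 1, x_2 = 0 ↦ 1
x_1 = 1, x_2 = 1/3 ↦ 1
x_1 = 1, x_2 = 2/3 ↦ 1
x_1 = 1, x_2 = 1 ↦ 1
Every assignment gives a value ≥ 1.

Yes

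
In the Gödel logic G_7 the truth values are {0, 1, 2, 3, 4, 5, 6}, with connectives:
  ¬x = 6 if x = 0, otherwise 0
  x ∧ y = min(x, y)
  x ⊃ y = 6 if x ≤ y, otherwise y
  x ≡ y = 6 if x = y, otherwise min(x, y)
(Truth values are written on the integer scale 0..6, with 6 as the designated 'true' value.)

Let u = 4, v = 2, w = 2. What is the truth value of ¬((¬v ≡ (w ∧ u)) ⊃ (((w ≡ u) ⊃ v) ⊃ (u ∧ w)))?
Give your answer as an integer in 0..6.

¬v = ¬2 = 0
w ∧ u = 2 ∧ 4 = 2
¬v ≡ (w ∧ u) = 0 ≡ 2 = 0
w ≡ u = 2 ≡ 4 = 2
(w ≡ u) ⊃ v = 2 ⊃ 2 = 6
u ∧ w = 4 ∧ 2 = 2
((w ≡ u) ⊃ v) ⊃ (u ∧ w) = 6 ⊃ 2 = 2
(¬v ≡ (w ∧ u)) ⊃ (((w ≡ u) ⊃ v) ⊃ (u ∧ w)) = 0 ⊃ 2 = 6
¬((¬v ≡ (w ∧ u)) ⊃ (((w ≡ u) ⊃ v) ⊃ (u ∧ w))) = ¬6 = 0

0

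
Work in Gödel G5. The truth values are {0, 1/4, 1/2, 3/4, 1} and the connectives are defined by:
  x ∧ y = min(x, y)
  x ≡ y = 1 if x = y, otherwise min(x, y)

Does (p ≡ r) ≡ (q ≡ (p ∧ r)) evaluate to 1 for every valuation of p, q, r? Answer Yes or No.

No

Counterexample: take p = 0, q = 0, r = 1/4.
p ≡ r = 0 ≡ 1/4 = 0
p ∧ r = 0 ∧ 1/4 = 0
q ≡ (p ∧ r) = 0 ≡ 0 = 1
(p ≡ r) ≡ (q ≡ (p ∧ r)) = 0 ≡ 1 = 0
This gives 0 ≠ 1.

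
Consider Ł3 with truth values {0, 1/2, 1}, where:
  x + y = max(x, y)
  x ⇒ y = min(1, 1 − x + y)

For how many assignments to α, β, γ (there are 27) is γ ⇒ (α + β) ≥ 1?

22

value 1: 22 assignments (counts)
value 1/2: 4 assignments
value 0: 1 assignment
So 22 of the 27 assignments meet the threshold.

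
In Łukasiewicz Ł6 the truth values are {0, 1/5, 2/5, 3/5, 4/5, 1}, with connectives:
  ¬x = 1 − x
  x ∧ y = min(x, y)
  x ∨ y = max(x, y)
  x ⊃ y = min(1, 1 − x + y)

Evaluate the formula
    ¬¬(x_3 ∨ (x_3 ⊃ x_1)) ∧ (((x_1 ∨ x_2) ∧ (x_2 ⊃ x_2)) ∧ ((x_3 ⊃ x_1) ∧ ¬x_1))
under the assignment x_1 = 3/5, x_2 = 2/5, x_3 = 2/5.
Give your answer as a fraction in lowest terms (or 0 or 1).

2/5

x_3 ⊃ x_1 = 2/5 ⊃ 3/5 = 1
x_3 ∨ (x_3 ⊃ x_1) = 2/5 ∨ 1 = 1
¬(x_3 ∨ (x_3 ⊃ x_1)) = ¬1 = 0
¬¬(x_3 ∨ (x_3 ⊃ x_1)) = ¬0 = 1
x_1 ∨ x_2 = 3/5 ∨ 2/5 = 3/5
x_2 ⊃ x_2 = 2/5 ⊃ 2/5 = 1
(x_1 ∨ x_2) ∧ (x_2 ⊃ x_2) = 3/5 ∧ 1 = 3/5
x_3 ⊃ x_1 = 2/5 ⊃ 3/5 = 1
¬x_1 = ¬3/5 = 2/5
(x_3 ⊃ x_1) ∧ ¬x_1 = 1 ∧ 2/5 = 2/5
((x_1 ∨ x_2) ∧ (x_2 ⊃ x_2)) ∧ ((x_3 ⊃ x_1) ∧ ¬x_1) = 3/5 ∧ 2/5 = 2/5
¬¬(x_3 ∨ (x_3 ⊃ x_1)) ∧ (((x_1 ∨ x_2) ∧ (x_2 ⊃ x_2)) ∧ ((x_3 ⊃ x_1) ∧ ¬x_1)) = 1 ∧ 2/5 = 2/5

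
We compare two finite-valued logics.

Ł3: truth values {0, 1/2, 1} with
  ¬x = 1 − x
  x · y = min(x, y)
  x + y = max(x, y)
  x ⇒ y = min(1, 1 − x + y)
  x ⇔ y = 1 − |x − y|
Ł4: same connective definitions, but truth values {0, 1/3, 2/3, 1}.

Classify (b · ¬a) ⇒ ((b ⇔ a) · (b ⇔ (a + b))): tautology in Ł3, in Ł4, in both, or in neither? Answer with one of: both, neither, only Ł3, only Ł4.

neither

In Ł3: at a = 0, b = 1 the value is 0 — not a tautology.
In Ł4: at a = 0, b = 2/3 the value is 2/3 — not a tautology.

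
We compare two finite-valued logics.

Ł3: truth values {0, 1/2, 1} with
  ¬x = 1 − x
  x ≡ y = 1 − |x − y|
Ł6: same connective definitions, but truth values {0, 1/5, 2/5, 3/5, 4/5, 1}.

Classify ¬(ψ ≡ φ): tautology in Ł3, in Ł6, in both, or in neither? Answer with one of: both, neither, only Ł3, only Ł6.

neither

In Ł3: at φ = 0, ψ = 0 the value is 0 — not a tautology.
In Ł6: at φ = 0, ψ = 0 the value is 0 — not a tautology.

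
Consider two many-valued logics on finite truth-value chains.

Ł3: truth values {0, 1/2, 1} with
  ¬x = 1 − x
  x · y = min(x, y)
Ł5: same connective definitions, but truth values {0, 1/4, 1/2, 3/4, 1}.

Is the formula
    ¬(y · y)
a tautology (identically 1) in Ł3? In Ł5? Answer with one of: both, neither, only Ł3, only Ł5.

neither

In Ł3: at y = 1/2 the value is 1/2 — not a tautology.
In Ł5: at y = 1/4 the value is 3/4 — not a tautology.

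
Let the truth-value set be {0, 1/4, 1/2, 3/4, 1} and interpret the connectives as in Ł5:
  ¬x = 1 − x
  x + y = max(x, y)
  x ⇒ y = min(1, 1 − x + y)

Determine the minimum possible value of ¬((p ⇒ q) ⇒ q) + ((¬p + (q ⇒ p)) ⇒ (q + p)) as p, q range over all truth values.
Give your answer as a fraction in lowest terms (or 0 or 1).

1/2

Take p = 0, q = 1/2:
p ⇒ q = 0 ⇒ 1/2 = 1
(p ⇒ q) ⇒ q = 1 ⇒ 1/2 = 1/2
¬((p ⇒ q) ⇒ q) = ¬1/2 = 1/2
¬p = ¬0 = 1
q ⇒ p = 1/2 ⇒ 0 = 1/2
¬p + (q ⇒ p) = 1 + 1/2 = 1
q + p = 1/2 + 0 = 1/2
(¬p + (q ⇒ p)) ⇒ (q + p) = 1 ⇒ 1/2 = 1/2
¬((p ⇒ q) ⇒ q) + ((¬p + (q ⇒ p)) ⇒ (q + p)) = 1/2 + 1/2 = 1/2
No assignment yields a value below 1/2, so this is the minimum.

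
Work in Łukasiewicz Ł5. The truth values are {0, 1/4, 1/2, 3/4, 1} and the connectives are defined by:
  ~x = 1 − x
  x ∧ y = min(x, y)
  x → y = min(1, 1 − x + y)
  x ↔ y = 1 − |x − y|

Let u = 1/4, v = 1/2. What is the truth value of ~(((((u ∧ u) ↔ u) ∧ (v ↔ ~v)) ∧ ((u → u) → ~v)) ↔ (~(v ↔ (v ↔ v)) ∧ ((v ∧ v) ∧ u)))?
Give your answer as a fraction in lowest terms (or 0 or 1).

1/4

u ∧ u = 1/4 ∧ 1/4 = 1/4
(u ∧ u) ↔ u = 1/4 ↔ 1/4 = 1
~v = ~1/2 = 1/2
v ↔ ~v = 1/2 ↔ 1/2 = 1
((u ∧ u) ↔ u) ∧ (v ↔ ~v) = 1 ∧ 1 = 1
u → u = 1/4 → 1/4 = 1
~v = ~1/2 = 1/2
(u → u) → ~v = 1 → 1/2 = 1/2
(((u ∧ u) ↔ u) ∧ (v ↔ ~v)) ∧ ((u → u) → ~v) = 1 ∧ 1/2 = 1/2
v ↔ v = 1/2 ↔ 1/2 = 1
v ↔ (v ↔ v) = 1/2 ↔ 1 = 1/2
~(v ↔ (v ↔ v)) = ~1/2 = 1/2
v ∧ v = 1/2 ∧ 1/2 = 1/2
(v ∧ v) ∧ u = 1/2 ∧ 1/4 = 1/4
~(v ↔ (v ↔ v)) ∧ ((v ∧ v) ∧ u) = 1/2 ∧ 1/4 = 1/4
((((u ∧ u) ↔ u) ∧ (v ↔ ~v)) ∧ ((u → u) → ~v)) ↔ (~(v ↔ (v ↔ v)) ∧ ((v ∧ v) ∧ u)) = 1/2 ↔ 1/4 = 3/4
~(((((u ∧ u) ↔ u) ∧ (v ↔ ~v)) ∧ ((u → u) → ~v)) ↔ (~(v ↔ (v ↔ v)) ∧ ((v ∧ v) ∧ u))) = ~3/4 = 1/4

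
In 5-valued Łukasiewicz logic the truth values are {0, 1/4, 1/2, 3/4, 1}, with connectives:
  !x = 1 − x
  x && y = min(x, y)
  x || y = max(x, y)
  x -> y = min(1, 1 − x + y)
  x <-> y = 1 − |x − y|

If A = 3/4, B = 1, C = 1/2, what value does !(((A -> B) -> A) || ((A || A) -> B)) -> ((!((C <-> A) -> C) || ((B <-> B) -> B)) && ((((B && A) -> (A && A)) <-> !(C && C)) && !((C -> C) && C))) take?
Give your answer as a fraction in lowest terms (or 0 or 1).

A -> B = 3/4 -> 1 = 1
(A -> B) -> A = 1 -> 3/4 = 3/4
A || A = 3/4 || 3/4 = 3/4
(A || A) -> B = 3/4 -> 1 = 1
((A -> B) -> A) || ((A || A) -> B) = 3/4 || 1 = 1
!(((A -> B) -> A) || ((A || A) -> B)) = !1 = 0
C <-> A = 1/2 <-> 3/4 = 3/4
(C <-> A) -> C = 3/4 -> 1/2 = 3/4
!((C <-> A) -> C) = !3/4 = 1/4
B <-> B = 1 <-> 1 = 1
(B <-> B) -> B = 1 -> 1 = 1
!((C <-> A) -> C) || ((B <-> B) -> B) = 1/4 || 1 = 1
B && A = 1 && 3/4 = 3/4
A && A = 3/4 && 3/4 = 3/4
(B && A) -> (A && A) = 3/4 -> 3/4 = 1
C && C = 1/2 && 1/2 = 1/2
!(C && C) = !1/2 = 1/2
((B && A) -> (A && A)) <-> !(C && C) = 1 <-> 1/2 = 1/2
C -> C = 1/2 -> 1/2 = 1
(C -> C) && C = 1 && 1/2 = 1/2
!((C -> C) && C) = !1/2 = 1/2
(((B && A) -> (A && A)) <-> !(C && C)) && !((C -> C) && C) = 1/2 && 1/2 = 1/2
(!((C <-> A) -> C) || ((B <-> B) -> B)) && ((((B && A) -> (A && A)) <-> !(C && C)) && !((C -> C) && C)) = 1 && 1/2 = 1/2
!(((A -> B) -> A) || ((A || A) -> B)) -> ((!((C <-> A) -> C) || ((B <-> B) -> B)) && ((((B && A) -> (A && A)) <-> !(C && C)) && !((C -> C) && C))) = 0 -> 1/2 = 1

1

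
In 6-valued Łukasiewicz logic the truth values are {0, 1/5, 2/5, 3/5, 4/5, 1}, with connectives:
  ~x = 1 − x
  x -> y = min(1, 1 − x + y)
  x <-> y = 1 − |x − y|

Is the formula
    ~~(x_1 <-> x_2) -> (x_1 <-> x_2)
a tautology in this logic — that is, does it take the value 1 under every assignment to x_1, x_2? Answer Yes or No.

Yes

At x_1 = 1/5, x_2 = 4/5, for instance:
x_1 <-> x_2 = 1/5 <-> 4/5 = 2/5
~(x_1 <-> x_2) = ~2/5 = 3/5
~~(x_1 <-> x_2) = ~3/5 = 2/5
~~(x_1 <-> x_2) -> (x_1 <-> x_2) = 2/5 -> 2/5 = 1
and checking the remaining 35 assignments likewise gives ≥ 1 in every case.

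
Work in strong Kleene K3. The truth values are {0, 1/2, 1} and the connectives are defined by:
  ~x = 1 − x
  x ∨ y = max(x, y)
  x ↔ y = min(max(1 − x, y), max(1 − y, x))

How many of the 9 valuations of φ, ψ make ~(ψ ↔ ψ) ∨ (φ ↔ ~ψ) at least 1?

2

φ = 0, ψ = 0 ↦ 0  <
φ = 0, ψ = 1/2 ↦ 1/2  <
φ = 0, ψ = 1 ↦ 1  ≥
φ = 1/2, ψ = 0 ↦ 1/2  <
φ = 1/2, ψ = 1/2 ↦ 1/2  <
φ = 1/2, ψ = 1 ↦ 1/2  <
φ = 1, ψ = 0 ↦ 1  ≥
φ = 1, ψ = 1/2 ↦ 1/2  <
φ = 1, ψ = 1 ↦ 0  <
So 2 of the 9 assignments meet the threshold.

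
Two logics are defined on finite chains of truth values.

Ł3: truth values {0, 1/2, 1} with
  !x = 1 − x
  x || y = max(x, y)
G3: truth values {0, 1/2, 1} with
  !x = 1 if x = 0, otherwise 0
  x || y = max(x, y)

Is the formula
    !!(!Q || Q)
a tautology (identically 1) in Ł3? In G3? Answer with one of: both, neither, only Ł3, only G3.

In Ł3: at Q = 1/2 the value is 1/2 — not a tautology.
In G3: every assignment gives 1 — tautology.

only G3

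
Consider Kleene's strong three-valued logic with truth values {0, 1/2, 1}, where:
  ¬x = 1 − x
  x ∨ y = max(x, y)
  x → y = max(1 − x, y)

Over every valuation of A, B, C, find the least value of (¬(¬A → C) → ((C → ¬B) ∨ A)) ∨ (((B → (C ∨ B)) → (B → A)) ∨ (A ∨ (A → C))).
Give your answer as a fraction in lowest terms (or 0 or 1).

Take A = 1/2, B = 1/2, C = 1/2:
¬A = ¬1/2 = 1/2
¬A → C = 1/2 → 1/2 = 1/2
¬(¬A → C) = ¬1/2 = 1/2
¬B = ¬1/2 = 1/2
C → ¬B = 1/2 → 1/2 = 1/2
(C → ¬B) ∨ A = 1/2 ∨ 1/2 = 1/2
¬(¬A → C) → ((C → ¬B) ∨ A) = 1/2 → 1/2 = 1/2
C ∨ B = 1/2 ∨ 1/2 = 1/2
B → (C ∨ B) = 1/2 → 1/2 = 1/2
B → A = 1/2 → 1/2 = 1/2
(B → (C ∨ B)) → (B → A) = 1/2 → 1/2 = 1/2
A → C = 1/2 → 1/2 = 1/2
A ∨ (A → C) = 1/2 ∨ 1/2 = 1/2
((B → (C ∨ B)) → (B → A)) ∨ (A ∨ (A → C)) = 1/2 ∨ 1/2 = 1/2
(¬(¬A → C) → ((C → ¬B) ∨ A)) ∨ (((B → (C ∨ B)) → (B → A)) ∨ (A ∨ (A → C))) = 1/2 ∨ 1/2 = 1/2
No assignment yields a value below 1/2, so this is the minimum.

1/2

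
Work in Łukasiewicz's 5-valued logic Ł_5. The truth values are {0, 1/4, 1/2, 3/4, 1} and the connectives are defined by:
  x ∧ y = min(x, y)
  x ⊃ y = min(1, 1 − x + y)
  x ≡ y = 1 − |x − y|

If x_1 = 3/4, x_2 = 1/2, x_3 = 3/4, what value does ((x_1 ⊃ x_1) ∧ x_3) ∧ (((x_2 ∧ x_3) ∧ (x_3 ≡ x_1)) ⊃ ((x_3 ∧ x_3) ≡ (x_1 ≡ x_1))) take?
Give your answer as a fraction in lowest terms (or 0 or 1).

3/4

x_1 ⊃ x_1 = 3/4 ⊃ 3/4 = 1
(x_1 ⊃ x_1) ∧ x_3 = 1 ∧ 3/4 = 3/4
x_2 ∧ x_3 = 1/2 ∧ 3/4 = 1/2
x_3 ≡ x_1 = 3/4 ≡ 3/4 = 1
(x_2 ∧ x_3) ∧ (x_3 ≡ x_1) = 1/2 ∧ 1 = 1/2
x_3 ∧ x_3 = 3/4 ∧ 3/4 = 3/4
x_1 ≡ x_1 = 3/4 ≡ 3/4 = 1
(x_3 ∧ x_3) ≡ (x_1 ≡ x_1) = 3/4 ≡ 1 = 3/4
((x_2 ∧ x_3) ∧ (x_3 ≡ x_1)) ⊃ ((x_3 ∧ x_3) ≡ (x_1 ≡ x_1)) = 1/2 ⊃ 3/4 = 1
((x_1 ⊃ x_1) ∧ x_3) ∧ (((x_2 ∧ x_3) ∧ (x_3 ≡ x_1)) ⊃ ((x_3 ∧ x_3) ≡ (x_1 ≡ x_1))) = 3/4 ∧ 1 = 3/4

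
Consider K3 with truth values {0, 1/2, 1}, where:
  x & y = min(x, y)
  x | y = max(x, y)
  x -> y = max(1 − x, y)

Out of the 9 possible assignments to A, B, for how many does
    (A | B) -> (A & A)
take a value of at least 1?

A = 0, B = 0 ↦ 1  ≥
A = 0, B = 1/2 ↦ 1/2  <
A = 0, B = 1 ↦ 0  <
A = 1/2, B = 0 ↦ 1/2  <
A = 1/2, B = 1/2 ↦ 1/2  <
A = 1/2, B = 1 ↦ 1/2  <
A = 1, B = 0 ↦ 1  ≥
A = 1, B = 1/2 ↦ 1  ≥
A = 1, B = 1 ↦ 1  ≥
So 4 of the 9 assignments meet the threshold.

4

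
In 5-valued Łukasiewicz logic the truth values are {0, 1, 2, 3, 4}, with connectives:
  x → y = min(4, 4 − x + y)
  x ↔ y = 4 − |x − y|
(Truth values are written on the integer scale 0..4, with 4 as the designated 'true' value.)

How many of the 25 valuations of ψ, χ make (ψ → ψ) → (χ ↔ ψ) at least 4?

value 4: 5 assignments (counts)
value 3: 8 assignments
value 2: 6 assignments
value 1: 4 assignments
value 0: 2 assignments
So 5 of the 25 assignments meet the threshold.

5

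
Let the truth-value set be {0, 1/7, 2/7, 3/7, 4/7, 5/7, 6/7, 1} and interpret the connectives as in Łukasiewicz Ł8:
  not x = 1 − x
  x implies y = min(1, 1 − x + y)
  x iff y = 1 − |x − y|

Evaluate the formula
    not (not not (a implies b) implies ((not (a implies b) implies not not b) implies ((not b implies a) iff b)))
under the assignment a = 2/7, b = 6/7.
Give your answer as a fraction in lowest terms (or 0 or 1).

1/7

a implies b = 2/7 implies 6/7 = 1
not (a implies b) = not 1 = 0
not not (a implies b) = not 0 = 1
a implies b = 2/7 implies 6/7 = 1
not (a implies b) = not 1 = 0
not b = not 6/7 = 1/7
not not b = not 1/7 = 6/7
not (a implies b) implies not not b = 0 implies 6/7 = 1
not b = not 6/7 = 1/7
not b implies a = 1/7 implies 2/7 = 1
(not b implies a) iff b = 1 iff 6/7 = 6/7
(not (a implies b) implies not not b) implies ((not b implies a) iff b) = 1 implies 6/7 = 6/7
not not (a implies b) implies ((not (a implies b) implies not not b) implies ((not b implies a) iff b)) = 1 implies 6/7 = 6/7
not (not not (a implies b) implies ((not (a implies b) implies not not b) implies ((not b implies a) iff b))) = not 6/7 = 1/7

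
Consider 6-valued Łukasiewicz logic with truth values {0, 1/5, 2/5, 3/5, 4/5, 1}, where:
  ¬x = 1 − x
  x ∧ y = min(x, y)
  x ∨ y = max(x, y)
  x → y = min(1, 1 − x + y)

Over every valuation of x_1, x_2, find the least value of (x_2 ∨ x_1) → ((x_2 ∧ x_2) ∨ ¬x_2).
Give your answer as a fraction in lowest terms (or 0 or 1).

Take x_1 = 1, x_2 = 2/5:
x_2 ∨ x_1 = 2/5 ∨ 1 = 1
x_2 ∧ x_2 = 2/5 ∧ 2/5 = 2/5
¬x_2 = ¬2/5 = 3/5
(x_2 ∧ x_2) ∨ ¬x_2 = 2/5 ∨ 3/5 = 3/5
(x_2 ∨ x_1) → ((x_2 ∧ x_2) ∨ ¬x_2) = 1 → 3/5 = 3/5
No assignment yields a value below 3/5, so this is the minimum.

3/5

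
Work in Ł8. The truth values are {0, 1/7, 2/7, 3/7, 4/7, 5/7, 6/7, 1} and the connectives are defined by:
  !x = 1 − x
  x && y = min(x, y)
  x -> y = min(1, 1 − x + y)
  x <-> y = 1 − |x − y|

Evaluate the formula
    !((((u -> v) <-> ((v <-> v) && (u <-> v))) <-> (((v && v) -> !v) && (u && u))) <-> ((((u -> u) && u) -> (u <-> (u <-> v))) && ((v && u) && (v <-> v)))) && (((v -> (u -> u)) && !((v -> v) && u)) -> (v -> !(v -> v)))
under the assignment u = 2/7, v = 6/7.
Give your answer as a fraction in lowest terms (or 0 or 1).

u -> v = 2/7 -> 6/7 = 1
v <-> v = 6/7 <-> 6/7 = 1
u <-> v = 2/7 <-> 6/7 = 3/7
(v <-> v) && (u <-> v) = 1 && 3/7 = 3/7
(u -> v) <-> ((v <-> v) && (u <-> v)) = 1 <-> 3/7 = 3/7
v && v = 6/7 && 6/7 = 6/7
!v = !6/7 = 1/7
(v && v) -> !v = 6/7 -> 1/7 = 2/7
u && u = 2/7 && 2/7 = 2/7
((v && v) -> !v) && (u && u) = 2/7 && 2/7 = 2/7
((u -> v) <-> ((v <-> v) && (u <-> v))) <-> (((v && v) -> !v) && (u && u)) = 3/7 <-> 2/7 = 6/7
u -> u = 2/7 -> 2/7 = 1
(u -> u) && u = 1 && 2/7 = 2/7
u <-> v = 2/7 <-> 6/7 = 3/7
u <-> (u <-> v) = 2/7 <-> 3/7 = 6/7
((u -> u) && u) -> (u <-> (u <-> v)) = 2/7 -> 6/7 = 1
v && u = 6/7 && 2/7 = 2/7
v <-> v = 6/7 <-> 6/7 = 1
(v && u) && (v <-> v) = 2/7 && 1 = 2/7
(((u -> u) && u) -> (u <-> (u <-> v))) && ((v && u) && (v <-> v)) = 1 && 2/7 = 2/7
(((u -> v) <-> ((v <-> v) && (u <-> v))) <-> (((v && v) -> !v) && (u && u))) <-> ((((u -> u) && u) -> (u <-> (u <-> v))) && ((v && u) && (v <-> v))) = 6/7 <-> 2/7 = 3/7
!((((u -> v) <-> ((v <-> v) && (u <-> v))) <-> (((v && v) -> !v) && (u && u))) <-> ((((u -> u) && u) -> (u <-> (u <-> v))) && ((v && u) && (v <-> v)))) = !3/7 = 4/7
u -> u = 2/7 -> 2/7 = 1
v -> (u -> u) = 6/7 -> 1 = 1
v -> v = 6/7 -> 6/7 = 1
(v -> v) && u = 1 && 2/7 = 2/7
!((v -> v) && u) = !2/7 = 5/7
(v -> (u -> u)) && !((v -> v) && u) = 1 && 5/7 = 5/7
v -> v = 6/7 -> 6/7 = 1
!(v -> v) = !1 = 0
v -> !(v -> v) = 6/7 -> 0 = 1/7
((v -> (u -> u)) && !((v -> v) && u)) -> (v -> !(v -> v)) = 5/7 -> 1/7 = 3/7
!((((u -> v) <-> ((v <-> v) && (u <-> v))) <-> (((v && v) -> !v) && (u && u))) <-> ((((u -> u) && u) -> (u <-> (u <-> v))) && ((v && u) && (v <-> v)))) && (((v -> (u -> u)) && !((v -> v) && u)) -> (v -> !(v -> v))) = 4/7 && 3/7 = 3/7

3/7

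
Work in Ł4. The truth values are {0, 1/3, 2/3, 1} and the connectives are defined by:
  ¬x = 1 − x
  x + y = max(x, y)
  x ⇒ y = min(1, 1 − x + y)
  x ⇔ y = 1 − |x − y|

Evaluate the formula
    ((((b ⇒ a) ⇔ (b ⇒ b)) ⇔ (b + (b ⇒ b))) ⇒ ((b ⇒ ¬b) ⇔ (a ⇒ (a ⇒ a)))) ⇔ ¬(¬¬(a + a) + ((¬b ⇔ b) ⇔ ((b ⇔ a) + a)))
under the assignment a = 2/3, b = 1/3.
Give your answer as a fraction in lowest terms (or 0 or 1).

b ⇒ a = 1/3 ⇒ 2/3 = 1
b ⇒ b = 1/3 ⇒ 1/3 = 1
(b ⇒ a) ⇔ (b ⇒ b) = 1 ⇔ 1 = 1
b ⇒ b = 1/3 ⇒ 1/3 = 1
b + (b ⇒ b) = 1/3 + 1 = 1
((b ⇒ a) ⇔ (b ⇒ b)) ⇔ (b + (b ⇒ b)) = 1 ⇔ 1 = 1
¬b = ¬1/3 = 2/3
b ⇒ ¬b = 1/3 ⇒ 2/3 = 1
a ⇒ a = 2/3 ⇒ 2/3 = 1
a ⇒ (a ⇒ a) = 2/3 ⇒ 1 = 1
(b ⇒ ¬b) ⇔ (a ⇒ (a ⇒ a)) = 1 ⇔ 1 = 1
(((b ⇒ a) ⇔ (b ⇒ b)) ⇔ (b + (b ⇒ b))) ⇒ ((b ⇒ ¬b) ⇔ (a ⇒ (a ⇒ a))) = 1 ⇒ 1 = 1
a + a = 2/3 + 2/3 = 2/3
¬(a + a) = ¬2/3 = 1/3
¬¬(a + a) = ¬1/3 = 2/3
¬b = ¬1/3 = 2/3
¬b ⇔ b = 2/3 ⇔ 1/3 = 2/3
b ⇔ a = 1/3 ⇔ 2/3 = 2/3
(b ⇔ a) + a = 2/3 + 2/3 = 2/3
(¬b ⇔ b) ⇔ ((b ⇔ a) + a) = 2/3 ⇔ 2/3 = 1
¬¬(a + a) + ((¬b ⇔ b) ⇔ ((b ⇔ a) + a)) = 2/3 + 1 = 1
¬(¬¬(a + a) + ((¬b ⇔ b) ⇔ ((b ⇔ a) + a))) = ¬1 = 0
((((b ⇒ a) ⇔ (b ⇒ b)) ⇔ (b + (b ⇒ b))) ⇒ ((b ⇒ ¬b) ⇔ (a ⇒ (a ⇒ a)))) ⇔ ¬(¬¬(a + a) + ((¬b ⇔ b) ⇔ ((b ⇔ a) + a))) = 1 ⇔ 0 = 0

0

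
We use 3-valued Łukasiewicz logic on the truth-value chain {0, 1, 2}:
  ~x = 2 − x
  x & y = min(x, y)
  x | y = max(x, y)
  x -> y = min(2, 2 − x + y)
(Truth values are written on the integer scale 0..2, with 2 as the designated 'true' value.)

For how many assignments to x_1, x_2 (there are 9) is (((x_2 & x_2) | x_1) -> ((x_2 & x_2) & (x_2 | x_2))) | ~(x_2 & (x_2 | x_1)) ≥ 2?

8

x_1 = 0, x_2 = 0 ↦ 2  ≥
x_1 = 0, x_2 = 1 ↦ 2  ≥
x_1 = 0, x_2 = 2 ↦ 2  ≥
x_1 = 1, x_2 = 0 ↦ 2  ≥
x_1 = 1, x_2 = 1 ↦ 2  ≥
x_1 = 1, x_2 = 2 ↦ 2  ≥
x_1 = 2, x_2 = 0 ↦ 2  ≥
x_1 = 2, x_2 = 1 ↦ 1  <
x_1 = 2, x_2 = 2 ↦ 2  ≥
So 8 of the 9 assignments meet the threshold.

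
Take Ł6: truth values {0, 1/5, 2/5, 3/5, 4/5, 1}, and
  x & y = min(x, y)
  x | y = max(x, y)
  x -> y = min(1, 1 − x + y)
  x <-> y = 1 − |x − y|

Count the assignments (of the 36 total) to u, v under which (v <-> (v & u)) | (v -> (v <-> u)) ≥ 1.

value 1: 27 assignments (counts)
value 4/5: 3 assignments
value 3/5: 2 assignments
value 2/5: 2 assignments
value 1/5: 1 assignment
value 0: 1 assignment
So 27 of the 36 assignments meet the threshold.

27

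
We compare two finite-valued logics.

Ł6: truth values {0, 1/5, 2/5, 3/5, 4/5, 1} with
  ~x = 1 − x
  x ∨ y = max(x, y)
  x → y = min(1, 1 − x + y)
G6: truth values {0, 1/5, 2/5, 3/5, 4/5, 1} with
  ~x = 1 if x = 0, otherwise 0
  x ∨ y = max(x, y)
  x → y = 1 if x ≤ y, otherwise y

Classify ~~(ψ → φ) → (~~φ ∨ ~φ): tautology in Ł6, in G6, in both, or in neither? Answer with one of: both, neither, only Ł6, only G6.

In Ł6: at φ = 1/5, ψ = 0 the value is 4/5 — not a tautology.
In G6: every assignment gives 1 — tautology.

only G6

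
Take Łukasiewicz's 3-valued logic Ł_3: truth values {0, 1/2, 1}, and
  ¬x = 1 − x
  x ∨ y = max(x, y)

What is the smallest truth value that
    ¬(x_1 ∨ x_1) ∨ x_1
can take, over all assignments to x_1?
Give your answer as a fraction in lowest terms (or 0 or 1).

Take x_1 = 1/2:
x_1 ∨ x_1 = 1/2 ∨ 1/2 = 1/2
¬(x_1 ∨ x_1) = ¬1/2 = 1/2
¬(x_1 ∨ x_1) ∨ x_1 = 1/2 ∨ 1/2 = 1/2
No assignment yields a value below 1/2, so this is the minimum.

1/2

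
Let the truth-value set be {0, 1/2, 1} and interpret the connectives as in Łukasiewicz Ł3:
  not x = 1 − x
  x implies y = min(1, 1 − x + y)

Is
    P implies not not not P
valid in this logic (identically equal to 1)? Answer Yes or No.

No

Counterexample: take P = 1.
not P = not 1 = 0
not not P = not 0 = 1
not not not P = not 1 = 0
P implies not not not P = 1 implies 0 = 0
This gives 0 ≠ 1.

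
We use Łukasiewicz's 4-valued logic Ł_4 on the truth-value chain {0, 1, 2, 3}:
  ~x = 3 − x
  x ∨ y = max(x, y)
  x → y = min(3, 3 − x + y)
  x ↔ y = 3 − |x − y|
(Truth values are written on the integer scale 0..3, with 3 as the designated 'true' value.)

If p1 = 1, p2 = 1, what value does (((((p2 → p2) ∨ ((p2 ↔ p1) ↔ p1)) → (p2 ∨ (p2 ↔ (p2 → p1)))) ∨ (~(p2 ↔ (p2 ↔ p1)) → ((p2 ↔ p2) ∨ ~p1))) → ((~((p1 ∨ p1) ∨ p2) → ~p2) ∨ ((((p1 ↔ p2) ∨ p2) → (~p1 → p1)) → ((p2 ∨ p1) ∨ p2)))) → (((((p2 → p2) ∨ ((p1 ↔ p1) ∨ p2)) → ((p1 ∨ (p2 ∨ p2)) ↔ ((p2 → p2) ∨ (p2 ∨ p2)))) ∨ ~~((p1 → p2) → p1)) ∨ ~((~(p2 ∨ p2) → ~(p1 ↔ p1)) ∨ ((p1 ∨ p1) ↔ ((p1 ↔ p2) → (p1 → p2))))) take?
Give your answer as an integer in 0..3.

p2 → p2 = 1 → 1 = 3
p2 ↔ p1 = 1 ↔ 1 = 3
(p2 ↔ p1) ↔ p1 = 3 ↔ 1 = 1
(p2 → p2) ∨ ((p2 ↔ p1) ↔ p1) = 3 ∨ 1 = 3
p2 → p1 = 1 → 1 = 3
p2 ↔ (p2 → p1) = 1 ↔ 3 = 1
p2 ∨ (p2 ↔ (p2 → p1)) = 1 ∨ 1 = 1
((p2 → p2) ∨ ((p2 ↔ p1) ↔ p1)) → (p2 ∨ (p2 ↔ (p2 → p1))) = 3 → 1 = 1
p2 ↔ p1 = 1 ↔ 1 = 3
p2 ↔ (p2 ↔ p1) = 1 ↔ 3 = 1
~(p2 ↔ (p2 ↔ p1)) = ~1 = 2
p2 ↔ p2 = 1 ↔ 1 = 3
~p1 = ~1 = 2
(p2 ↔ p2) ∨ ~p1 = 3 ∨ 2 = 3
~(p2 ↔ (p2 ↔ p1)) → ((p2 ↔ p2) ∨ ~p1) = 2 → 3 = 3
(((p2 → p2) ∨ ((p2 ↔ p1) ↔ p1)) → (p2 ∨ (p2 ↔ (p2 → p1)))) ∨ (~(p2 ↔ (p2 ↔ p1)) → ((p2 ↔ p2) ∨ ~p1)) = 1 ∨ 3 = 3
p1 ∨ p1 = 1 ∨ 1 = 1
(p1 ∨ p1) ∨ p2 = 1 ∨ 1 = 1
~((p1 ∨ p1) ∨ p2) = ~1 = 2
~p2 = ~1 = 2
~((p1 ∨ p1) ∨ p2) → ~p2 = 2 → 2 = 3
p1 ↔ p2 = 1 ↔ 1 = 3
(p1 ↔ p2) ∨ p2 = 3 ∨ 1 = 3
~p1 = ~1 = 2
~p1 → p1 = 2 → 1 = 2
((p1 ↔ p2) ∨ p2) → (~p1 → p1) = 3 → 2 = 2
p2 ∨ p1 = 1 ∨ 1 = 1
(p2 ∨ p1) ∨ p2 = 1 ∨ 1 = 1
(((p1 ↔ p2) ∨ p2) → (~p1 → p1)) → ((p2 ∨ p1) ∨ p2) = 2 → 1 = 2
(~((p1 ∨ p1) ∨ p2) → ~p2) ∨ ((((p1 ↔ p2) ∨ p2) → (~p1 → p1)) → ((p2 ∨ p1) ∨ p2)) = 3 ∨ 2 = 3
((((p2 → p2) ∨ ((p2 ↔ p1) ↔ p1)) → (p2 ∨ (p2 ↔ (p2 → p1)))) ∨ (~(p2 ↔ (p2 ↔ p1)) → ((p2 ↔ p2) ∨ ~p1))) → ((~((p1 ∨ p1) ∨ p2) → ~p2) ∨ ((((p1 ↔ p2) ∨ p2) → (~p1 → p1)) → ((p2 ∨ p1) ∨ p2))) = 3 → 3 = 3
p2 → p2 = 1 → 1 = 3
p1 ↔ p1 = 1 ↔ 1 = 3
(p1 ↔ p1) ∨ p2 = 3 ∨ 1 = 3
(p2 → p2) ∨ ((p1 ↔ p1) ∨ p2) = 3 ∨ 3 = 3
p2 ∨ p2 = 1 ∨ 1 = 1
p1 ∨ (p2 ∨ p2) = 1 ∨ 1 = 1
p2 → p2 = 1 → 1 = 3
p2 ∨ p2 = 1 ∨ 1 = 1
(p2 → p2) ∨ (p2 ∨ p2) = 3 ∨ 1 = 3
(p1 ∨ (p2 ∨ p2)) ↔ ((p2 → p2) ∨ (p2 ∨ p2)) = 1 ↔ 3 = 1
((p2 → p2) ∨ ((p1 ↔ p1) ∨ p2)) → ((p1 ∨ (p2 ∨ p2)) ↔ ((p2 → p2) ∨ (p2 ∨ p2))) = 3 → 1 = 1
p1 → p2 = 1 → 1 = 3
(p1 → p2) → p1 = 3 → 1 = 1
~((p1 → p2) → p1) = ~1 = 2
~~((p1 → p2) → p1) = ~2 = 1
(((p2 → p2) ∨ ((p1 ↔ p1) ∨ p2)) → ((p1 ∨ (p2 ∨ p2)) ↔ ((p2 → p2) ∨ (p2 ∨ p2)))) ∨ ~~((p1 → p2) → p1) = 1 ∨ 1 = 1
p2 ∨ p2 = 1 ∨ 1 = 1
~(p2 ∨ p2) = ~1 = 2
p1 ↔ p1 = 1 ↔ 1 = 3
~(p1 ↔ p1) = ~3 = 0
~(p2 ∨ p2) → ~(p1 ↔ p1) = 2 → 0 = 1
p1 ∨ p1 = 1 ∨ 1 = 1
p1 ↔ p2 = 1 ↔ 1 = 3
p1 → p2 = 1 → 1 = 3
(p1 ↔ p2) → (p1 → p2) = 3 → 3 = 3
(p1 ∨ p1) ↔ ((p1 ↔ p2) → (p1 → p2)) = 1 ↔ 3 = 1
(~(p2 ∨ p2) → ~(p1 ↔ p1)) ∨ ((p1 ∨ p1) ↔ ((p1 ↔ p2) → (p1 → p2))) = 1 ∨ 1 = 1
~((~(p2 ∨ p2) → ~(p1 ↔ p1)) ∨ ((p1 ∨ p1) ↔ ((p1 ↔ p2) → (p1 → p2)))) = ~1 = 2
((((p2 → p2) ∨ ((p1 ↔ p1) ∨ p2)) → ((p1 ∨ (p2 ∨ p2)) ↔ ((p2 → p2) ∨ (p2 ∨ p2)))) ∨ ~~((p1 → p2) → p1)) ∨ ~((~(p2 ∨ p2) → ~(p1 ↔ p1)) ∨ ((p1 ∨ p1) ↔ ((p1 ↔ p2) → (p1 → p2)))) = 1 ∨ 2 = 2
(((((p2 → p2) ∨ ((p2 ↔ p1) ↔ p1)) → (p2 ∨ (p2 ↔ (p2 → p1)))) ∨ (~(p2 ↔ (p2 ↔ p1)) → ((p2 ↔ p2) ∨ ~p1))) → ((~((p1 ∨ p1) ∨ p2) → ~p2) ∨ ((((p1 ↔ p2) ∨ p2) → (~p1 → p1)) → ((p2 ∨ p1) ∨ p2)))) → (((((p2 → p2) ∨ ((p1 ↔ p1) ∨ p2)) → ((p1 ∨ (p2 ∨ p2)) ↔ ((p2 → p2) ∨ (p2 ∨ p2)))) ∨ ~~((p1 → p2) → p1)) ∨ ~((~(p2 ∨ p2) → ~(p1 ↔ p1)) ∨ ((p1 ∨ p1) ↔ ((p1 ↔ p2) → (p1 → p2))))) = 3 → 2 = 2

2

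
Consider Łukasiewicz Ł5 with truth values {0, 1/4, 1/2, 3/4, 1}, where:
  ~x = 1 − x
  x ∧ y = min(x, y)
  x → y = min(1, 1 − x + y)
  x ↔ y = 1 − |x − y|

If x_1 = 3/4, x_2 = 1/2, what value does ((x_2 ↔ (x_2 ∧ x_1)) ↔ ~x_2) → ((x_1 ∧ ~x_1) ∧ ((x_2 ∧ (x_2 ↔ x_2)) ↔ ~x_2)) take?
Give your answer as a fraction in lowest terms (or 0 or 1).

3/4

x_2 ∧ x_1 = 1/2 ∧ 3/4 = 1/2
x_2 ↔ (x_2 ∧ x_1) = 1/2 ↔ 1/2 = 1
~x_2 = ~1/2 = 1/2
(x_2 ↔ (x_2 ∧ x_1)) ↔ ~x_2 = 1 ↔ 1/2 = 1/2
~x_1 = ~3/4 = 1/4
x_1 ∧ ~x_1 = 3/4 ∧ 1/4 = 1/4
x_2 ↔ x_2 = 1/2 ↔ 1/2 = 1
x_2 ∧ (x_2 ↔ x_2) = 1/2 ∧ 1 = 1/2
~x_2 = ~1/2 = 1/2
(x_2 ∧ (x_2 ↔ x_2)) ↔ ~x_2 = 1/2 ↔ 1/2 = 1
(x_1 ∧ ~x_1) ∧ ((x_2 ∧ (x_2 ↔ x_2)) ↔ ~x_2) = 1/4 ∧ 1 = 1/4
((x_2 ↔ (x_2 ∧ x_1)) ↔ ~x_2) → ((x_1 ∧ ~x_1) ∧ ((x_2 ∧ (x_2 ↔ x_2)) ↔ ~x_2)) = 1/2 → 1/4 = 3/4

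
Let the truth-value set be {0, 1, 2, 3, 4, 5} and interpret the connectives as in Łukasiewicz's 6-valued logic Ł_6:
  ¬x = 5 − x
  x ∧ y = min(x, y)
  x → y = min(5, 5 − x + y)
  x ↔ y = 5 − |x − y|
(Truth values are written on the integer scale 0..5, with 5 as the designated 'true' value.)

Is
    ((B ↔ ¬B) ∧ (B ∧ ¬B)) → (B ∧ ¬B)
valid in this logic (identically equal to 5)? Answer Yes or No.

B = 0 ↦ 5
B = 1 ↦ 5
B = 2 ↦ 5
B = 3 ↦ 5
B = 4 ↦ 5
B = 5 ↦ 5
Every assignment gives a value ≥ 5.

Yes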